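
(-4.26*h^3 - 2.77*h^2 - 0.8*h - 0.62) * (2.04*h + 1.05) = -8.6904*h^4 - 10.1238*h^3 - 4.5405*h^2 - 2.1048*h - 0.651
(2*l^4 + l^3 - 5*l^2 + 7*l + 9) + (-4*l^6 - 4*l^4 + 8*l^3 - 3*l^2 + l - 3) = -4*l^6 - 2*l^4 + 9*l^3 - 8*l^2 + 8*l + 6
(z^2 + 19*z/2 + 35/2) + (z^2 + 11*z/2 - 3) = 2*z^2 + 15*z + 29/2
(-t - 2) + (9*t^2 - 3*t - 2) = 9*t^2 - 4*t - 4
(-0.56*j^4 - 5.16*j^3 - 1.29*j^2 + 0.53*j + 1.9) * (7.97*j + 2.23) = -4.4632*j^5 - 42.374*j^4 - 21.7881*j^3 + 1.3474*j^2 + 16.3249*j + 4.237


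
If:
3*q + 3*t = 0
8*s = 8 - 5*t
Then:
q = -t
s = 1 - 5*t/8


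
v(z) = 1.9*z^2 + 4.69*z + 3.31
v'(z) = 3.8*z + 4.69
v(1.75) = 17.34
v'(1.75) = 11.34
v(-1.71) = 0.85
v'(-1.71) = -1.81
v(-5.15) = 29.55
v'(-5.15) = -14.88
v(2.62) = 28.64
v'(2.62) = 14.65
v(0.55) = 6.46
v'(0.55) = 6.78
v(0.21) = 4.38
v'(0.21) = 5.49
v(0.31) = 4.95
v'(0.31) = 5.87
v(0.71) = 7.60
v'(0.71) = 7.39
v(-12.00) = 220.63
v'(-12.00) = -40.91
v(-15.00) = 360.46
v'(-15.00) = -52.31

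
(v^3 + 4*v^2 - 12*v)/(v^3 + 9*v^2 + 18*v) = (v - 2)/(v + 3)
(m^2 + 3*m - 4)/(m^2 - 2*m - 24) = (m - 1)/(m - 6)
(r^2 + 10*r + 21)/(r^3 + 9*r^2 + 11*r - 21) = 1/(r - 1)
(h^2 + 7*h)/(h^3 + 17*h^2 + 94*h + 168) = h/(h^2 + 10*h + 24)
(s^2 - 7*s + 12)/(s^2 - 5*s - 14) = (-s^2 + 7*s - 12)/(-s^2 + 5*s + 14)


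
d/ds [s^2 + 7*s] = 2*s + 7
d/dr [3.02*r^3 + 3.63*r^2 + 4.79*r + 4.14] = 9.06*r^2 + 7.26*r + 4.79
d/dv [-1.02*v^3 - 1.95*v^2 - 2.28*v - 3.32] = -3.06*v^2 - 3.9*v - 2.28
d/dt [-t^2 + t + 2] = 1 - 2*t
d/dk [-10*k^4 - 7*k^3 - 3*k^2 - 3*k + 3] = -40*k^3 - 21*k^2 - 6*k - 3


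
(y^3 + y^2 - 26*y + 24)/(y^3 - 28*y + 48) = (y - 1)/(y - 2)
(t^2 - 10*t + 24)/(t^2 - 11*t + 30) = (t - 4)/(t - 5)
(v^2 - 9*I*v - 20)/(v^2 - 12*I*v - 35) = (v - 4*I)/(v - 7*I)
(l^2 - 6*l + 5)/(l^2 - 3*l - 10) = (l - 1)/(l + 2)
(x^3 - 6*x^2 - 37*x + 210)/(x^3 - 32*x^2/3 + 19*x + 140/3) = 3*(x + 6)/(3*x + 4)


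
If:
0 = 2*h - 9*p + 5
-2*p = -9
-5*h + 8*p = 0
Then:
No Solution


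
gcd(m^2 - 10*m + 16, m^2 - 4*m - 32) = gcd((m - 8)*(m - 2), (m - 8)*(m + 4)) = m - 8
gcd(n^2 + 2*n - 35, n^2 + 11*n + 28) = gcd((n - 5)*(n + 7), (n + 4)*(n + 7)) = n + 7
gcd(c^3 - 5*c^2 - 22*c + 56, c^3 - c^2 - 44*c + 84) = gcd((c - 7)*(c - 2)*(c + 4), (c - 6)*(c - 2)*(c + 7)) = c - 2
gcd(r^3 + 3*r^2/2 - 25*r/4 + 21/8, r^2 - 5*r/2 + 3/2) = r - 3/2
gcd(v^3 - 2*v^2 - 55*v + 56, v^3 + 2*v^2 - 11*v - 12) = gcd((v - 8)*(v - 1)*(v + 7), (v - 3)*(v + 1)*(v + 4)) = 1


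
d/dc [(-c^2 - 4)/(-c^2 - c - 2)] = (c^2 - 4*c - 4)/(c^4 + 2*c^3 + 5*c^2 + 4*c + 4)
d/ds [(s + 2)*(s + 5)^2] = 3*(s + 3)*(s + 5)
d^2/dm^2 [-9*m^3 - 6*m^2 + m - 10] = -54*m - 12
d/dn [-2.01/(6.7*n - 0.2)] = 13.467/(6.7*n - 0.2)^2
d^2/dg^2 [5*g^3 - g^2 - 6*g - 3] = 30*g - 2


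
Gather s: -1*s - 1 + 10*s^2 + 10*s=10*s^2 + 9*s - 1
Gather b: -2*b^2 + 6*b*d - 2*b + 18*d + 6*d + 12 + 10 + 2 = -2*b^2 + b*(6*d - 2) + 24*d + 24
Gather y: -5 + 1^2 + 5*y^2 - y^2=4*y^2 - 4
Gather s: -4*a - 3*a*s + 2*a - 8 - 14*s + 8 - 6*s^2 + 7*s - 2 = -2*a - 6*s^2 + s*(-3*a - 7) - 2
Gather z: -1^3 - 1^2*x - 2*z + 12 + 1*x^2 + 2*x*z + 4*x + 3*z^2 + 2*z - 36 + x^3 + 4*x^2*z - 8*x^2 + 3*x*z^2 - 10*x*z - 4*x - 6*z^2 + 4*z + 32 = x^3 - 7*x^2 - x + z^2*(3*x - 3) + z*(4*x^2 - 8*x + 4) + 7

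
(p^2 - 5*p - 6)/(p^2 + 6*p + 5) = (p - 6)/(p + 5)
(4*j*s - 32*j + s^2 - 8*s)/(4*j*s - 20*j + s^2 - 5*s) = (s - 8)/(s - 5)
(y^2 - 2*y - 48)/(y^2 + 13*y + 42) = (y - 8)/(y + 7)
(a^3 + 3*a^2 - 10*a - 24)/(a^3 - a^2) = (a^3 + 3*a^2 - 10*a - 24)/(a^2*(a - 1))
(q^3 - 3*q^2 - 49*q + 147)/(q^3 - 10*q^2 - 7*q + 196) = (q^2 + 4*q - 21)/(q^2 - 3*q - 28)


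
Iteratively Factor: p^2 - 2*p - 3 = (p - 3)*(p + 1)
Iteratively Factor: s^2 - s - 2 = (s - 2)*(s + 1)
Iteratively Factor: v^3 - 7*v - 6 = (v + 1)*(v^2 - v - 6) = (v - 3)*(v + 1)*(v + 2)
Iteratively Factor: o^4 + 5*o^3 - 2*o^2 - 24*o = (o + 3)*(o^3 + 2*o^2 - 8*o) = o*(o + 3)*(o^2 + 2*o - 8) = o*(o + 3)*(o + 4)*(o - 2)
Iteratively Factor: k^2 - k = (k)*(k - 1)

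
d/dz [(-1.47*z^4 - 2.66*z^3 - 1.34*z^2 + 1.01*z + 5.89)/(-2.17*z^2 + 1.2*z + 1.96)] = (6.3798*z^5 + 0.4802*z^4 - 17.9088*z^3 - 15.0571*z^2 + 20.3098*z - 5.0884)/(4.7089*z^4 - 5.208*z^3 - 7.0664*z^2 + 4.704*z + 3.8416)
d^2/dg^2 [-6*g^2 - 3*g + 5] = -12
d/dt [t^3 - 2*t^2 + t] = 3*t^2 - 4*t + 1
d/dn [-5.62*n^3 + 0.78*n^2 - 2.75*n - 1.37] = -16.86*n^2 + 1.56*n - 2.75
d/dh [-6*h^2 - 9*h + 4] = -12*h - 9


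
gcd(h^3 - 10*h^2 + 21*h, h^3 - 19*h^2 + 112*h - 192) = h - 3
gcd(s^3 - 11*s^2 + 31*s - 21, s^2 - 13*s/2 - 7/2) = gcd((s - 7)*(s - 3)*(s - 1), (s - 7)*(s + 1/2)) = s - 7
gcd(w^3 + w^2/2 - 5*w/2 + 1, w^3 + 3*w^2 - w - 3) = w - 1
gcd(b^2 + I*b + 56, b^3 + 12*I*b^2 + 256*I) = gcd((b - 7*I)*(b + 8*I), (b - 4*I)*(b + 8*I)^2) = b + 8*I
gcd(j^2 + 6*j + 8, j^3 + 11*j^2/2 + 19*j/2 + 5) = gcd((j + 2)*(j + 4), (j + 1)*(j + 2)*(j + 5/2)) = j + 2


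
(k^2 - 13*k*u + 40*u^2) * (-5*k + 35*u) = -5*k^3 + 100*k^2*u - 655*k*u^2 + 1400*u^3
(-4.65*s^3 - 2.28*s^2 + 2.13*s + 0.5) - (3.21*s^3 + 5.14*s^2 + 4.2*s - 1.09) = -7.86*s^3 - 7.42*s^2 - 2.07*s + 1.59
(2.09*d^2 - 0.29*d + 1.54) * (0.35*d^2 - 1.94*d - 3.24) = 0.7315*d^4 - 4.1561*d^3 - 5.67*d^2 - 2.048*d - 4.9896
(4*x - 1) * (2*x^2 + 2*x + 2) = 8*x^3 + 6*x^2 + 6*x - 2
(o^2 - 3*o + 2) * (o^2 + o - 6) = o^4 - 2*o^3 - 7*o^2 + 20*o - 12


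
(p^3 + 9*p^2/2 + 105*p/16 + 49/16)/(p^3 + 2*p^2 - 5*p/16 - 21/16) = (4*p + 7)/(4*p - 3)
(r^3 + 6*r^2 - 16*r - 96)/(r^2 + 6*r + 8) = (r^2 + 2*r - 24)/(r + 2)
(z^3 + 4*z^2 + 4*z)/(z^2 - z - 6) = z*(z + 2)/(z - 3)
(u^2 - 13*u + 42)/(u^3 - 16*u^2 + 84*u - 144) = (u - 7)/(u^2 - 10*u + 24)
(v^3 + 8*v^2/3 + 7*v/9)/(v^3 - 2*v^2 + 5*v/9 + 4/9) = v*(3*v + 7)/(3*v^2 - 7*v + 4)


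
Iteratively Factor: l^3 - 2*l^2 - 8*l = (l + 2)*(l^2 - 4*l) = (l - 4)*(l + 2)*(l)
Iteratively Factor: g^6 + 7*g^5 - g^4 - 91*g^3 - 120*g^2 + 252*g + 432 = (g + 3)*(g^5 + 4*g^4 - 13*g^3 - 52*g^2 + 36*g + 144) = (g + 2)*(g + 3)*(g^4 + 2*g^3 - 17*g^2 - 18*g + 72) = (g + 2)*(g + 3)^2*(g^3 - g^2 - 14*g + 24) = (g - 3)*(g + 2)*(g + 3)^2*(g^2 + 2*g - 8) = (g - 3)*(g + 2)*(g + 3)^2*(g + 4)*(g - 2)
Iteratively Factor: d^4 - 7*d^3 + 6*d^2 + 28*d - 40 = (d - 5)*(d^3 - 2*d^2 - 4*d + 8) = (d - 5)*(d + 2)*(d^2 - 4*d + 4) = (d - 5)*(d - 2)*(d + 2)*(d - 2)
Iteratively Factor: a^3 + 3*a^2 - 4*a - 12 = (a - 2)*(a^2 + 5*a + 6) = (a - 2)*(a + 3)*(a + 2)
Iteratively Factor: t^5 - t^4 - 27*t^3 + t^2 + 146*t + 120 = (t - 3)*(t^4 + 2*t^3 - 21*t^2 - 62*t - 40) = (t - 5)*(t - 3)*(t^3 + 7*t^2 + 14*t + 8) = (t - 5)*(t - 3)*(t + 4)*(t^2 + 3*t + 2) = (t - 5)*(t - 3)*(t + 2)*(t + 4)*(t + 1)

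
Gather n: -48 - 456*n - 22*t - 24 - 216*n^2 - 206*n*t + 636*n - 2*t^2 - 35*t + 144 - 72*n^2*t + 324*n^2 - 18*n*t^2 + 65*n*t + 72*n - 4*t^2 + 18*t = n^2*(108 - 72*t) + n*(-18*t^2 - 141*t + 252) - 6*t^2 - 39*t + 72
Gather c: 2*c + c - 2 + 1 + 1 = 3*c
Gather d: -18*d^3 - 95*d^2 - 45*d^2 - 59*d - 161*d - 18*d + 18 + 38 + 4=-18*d^3 - 140*d^2 - 238*d + 60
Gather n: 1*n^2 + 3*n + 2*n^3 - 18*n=2*n^3 + n^2 - 15*n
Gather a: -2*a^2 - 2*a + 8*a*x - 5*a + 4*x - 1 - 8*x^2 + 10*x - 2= -2*a^2 + a*(8*x - 7) - 8*x^2 + 14*x - 3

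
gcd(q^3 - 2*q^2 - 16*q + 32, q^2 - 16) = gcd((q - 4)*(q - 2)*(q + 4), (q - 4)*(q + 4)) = q^2 - 16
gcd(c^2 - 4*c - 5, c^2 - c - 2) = c + 1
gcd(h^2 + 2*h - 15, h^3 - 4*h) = 1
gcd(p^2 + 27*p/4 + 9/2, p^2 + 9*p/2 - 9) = p + 6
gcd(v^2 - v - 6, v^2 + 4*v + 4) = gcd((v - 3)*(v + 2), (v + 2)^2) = v + 2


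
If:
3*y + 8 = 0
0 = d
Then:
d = 0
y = -8/3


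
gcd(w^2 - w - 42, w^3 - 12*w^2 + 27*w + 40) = 1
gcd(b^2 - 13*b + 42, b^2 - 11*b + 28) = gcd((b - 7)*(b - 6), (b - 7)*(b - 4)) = b - 7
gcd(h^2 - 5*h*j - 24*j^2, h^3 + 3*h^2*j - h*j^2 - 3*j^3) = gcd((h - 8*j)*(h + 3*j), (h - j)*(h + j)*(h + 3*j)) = h + 3*j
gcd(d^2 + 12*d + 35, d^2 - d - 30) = d + 5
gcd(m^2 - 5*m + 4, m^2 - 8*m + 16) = m - 4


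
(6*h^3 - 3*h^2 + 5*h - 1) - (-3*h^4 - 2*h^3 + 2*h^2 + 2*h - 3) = 3*h^4 + 8*h^3 - 5*h^2 + 3*h + 2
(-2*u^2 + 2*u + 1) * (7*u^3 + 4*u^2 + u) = -14*u^5 + 6*u^4 + 13*u^3 + 6*u^2 + u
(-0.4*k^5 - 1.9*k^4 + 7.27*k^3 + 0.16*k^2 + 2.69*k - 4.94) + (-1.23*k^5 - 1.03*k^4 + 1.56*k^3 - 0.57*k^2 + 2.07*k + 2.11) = -1.63*k^5 - 2.93*k^4 + 8.83*k^3 - 0.41*k^2 + 4.76*k - 2.83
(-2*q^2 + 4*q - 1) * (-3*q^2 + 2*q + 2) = 6*q^4 - 16*q^3 + 7*q^2 + 6*q - 2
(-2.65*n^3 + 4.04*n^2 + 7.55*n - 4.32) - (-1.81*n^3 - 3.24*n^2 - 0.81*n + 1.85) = -0.84*n^3 + 7.28*n^2 + 8.36*n - 6.17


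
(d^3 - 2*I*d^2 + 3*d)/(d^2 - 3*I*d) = d + I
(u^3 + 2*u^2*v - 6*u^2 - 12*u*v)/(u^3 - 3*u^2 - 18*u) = (u + 2*v)/(u + 3)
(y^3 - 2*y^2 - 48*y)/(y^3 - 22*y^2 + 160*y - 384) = y*(y + 6)/(y^2 - 14*y + 48)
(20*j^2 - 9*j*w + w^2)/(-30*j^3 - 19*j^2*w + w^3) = (-4*j + w)/(6*j^2 + 5*j*w + w^2)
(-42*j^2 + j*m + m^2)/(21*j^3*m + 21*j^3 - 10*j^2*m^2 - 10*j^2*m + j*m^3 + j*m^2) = (-42*j^2 + j*m + m^2)/(j*(21*j^2*m + 21*j^2 - 10*j*m^2 - 10*j*m + m^3 + m^2))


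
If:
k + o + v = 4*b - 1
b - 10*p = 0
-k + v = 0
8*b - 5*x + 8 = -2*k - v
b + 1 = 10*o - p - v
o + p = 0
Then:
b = -10/83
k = -62/83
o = 1/83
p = -1/83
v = -62/83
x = 398/415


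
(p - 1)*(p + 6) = p^2 + 5*p - 6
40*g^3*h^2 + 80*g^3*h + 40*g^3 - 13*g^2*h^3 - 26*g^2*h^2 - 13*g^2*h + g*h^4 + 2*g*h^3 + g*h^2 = (-8*g + h)*(-5*g + h)*(h + 1)*(g*h + g)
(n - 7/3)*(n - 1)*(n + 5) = n^3 + 5*n^2/3 - 43*n/3 + 35/3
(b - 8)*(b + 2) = b^2 - 6*b - 16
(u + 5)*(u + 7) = u^2 + 12*u + 35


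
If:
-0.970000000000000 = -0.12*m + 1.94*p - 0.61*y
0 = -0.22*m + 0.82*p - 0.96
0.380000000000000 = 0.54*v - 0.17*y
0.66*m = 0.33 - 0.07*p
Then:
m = 0.37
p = 1.27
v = 2.45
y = 5.55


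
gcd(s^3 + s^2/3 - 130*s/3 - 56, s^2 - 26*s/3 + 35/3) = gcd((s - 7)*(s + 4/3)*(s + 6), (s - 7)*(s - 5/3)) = s - 7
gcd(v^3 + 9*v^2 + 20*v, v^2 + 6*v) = v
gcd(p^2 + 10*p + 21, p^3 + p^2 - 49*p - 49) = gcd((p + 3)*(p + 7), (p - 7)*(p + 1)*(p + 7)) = p + 7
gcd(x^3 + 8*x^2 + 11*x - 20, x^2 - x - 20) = x + 4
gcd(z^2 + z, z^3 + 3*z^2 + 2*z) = z^2 + z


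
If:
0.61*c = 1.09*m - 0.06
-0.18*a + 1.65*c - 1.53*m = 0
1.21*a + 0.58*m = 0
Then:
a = -0.05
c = 0.09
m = 0.11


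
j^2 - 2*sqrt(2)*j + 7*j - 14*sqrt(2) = (j + 7)*(j - 2*sqrt(2))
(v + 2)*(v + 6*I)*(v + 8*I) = v^3 + 2*v^2 + 14*I*v^2 - 48*v + 28*I*v - 96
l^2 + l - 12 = (l - 3)*(l + 4)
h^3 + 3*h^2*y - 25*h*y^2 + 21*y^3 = (h - 3*y)*(h - y)*(h + 7*y)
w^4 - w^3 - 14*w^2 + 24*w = w*(w - 3)*(w - 2)*(w + 4)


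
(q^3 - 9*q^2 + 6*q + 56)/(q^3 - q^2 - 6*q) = (q^2 - 11*q + 28)/(q*(q - 3))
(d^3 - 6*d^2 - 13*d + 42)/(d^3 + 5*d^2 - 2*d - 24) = (d - 7)/(d + 4)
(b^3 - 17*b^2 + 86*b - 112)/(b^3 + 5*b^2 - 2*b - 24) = (b^2 - 15*b + 56)/(b^2 + 7*b + 12)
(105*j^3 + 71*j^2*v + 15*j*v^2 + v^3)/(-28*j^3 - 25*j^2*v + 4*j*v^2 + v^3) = (15*j^2 + 8*j*v + v^2)/(-4*j^2 - 3*j*v + v^2)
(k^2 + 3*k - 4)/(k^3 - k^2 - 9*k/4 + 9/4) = 4*(k + 4)/(4*k^2 - 9)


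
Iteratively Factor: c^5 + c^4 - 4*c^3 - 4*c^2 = (c + 1)*(c^4 - 4*c^2) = (c - 2)*(c + 1)*(c^3 + 2*c^2) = c*(c - 2)*(c + 1)*(c^2 + 2*c) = c*(c - 2)*(c + 1)*(c + 2)*(c)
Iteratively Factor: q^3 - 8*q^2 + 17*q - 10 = (q - 2)*(q^2 - 6*q + 5) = (q - 5)*(q - 2)*(q - 1)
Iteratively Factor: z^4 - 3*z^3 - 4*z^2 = (z)*(z^3 - 3*z^2 - 4*z) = z*(z - 4)*(z^2 + z) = z^2*(z - 4)*(z + 1)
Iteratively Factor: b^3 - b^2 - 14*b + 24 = (b - 3)*(b^2 + 2*b - 8) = (b - 3)*(b - 2)*(b + 4)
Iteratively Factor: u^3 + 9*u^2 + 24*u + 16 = (u + 4)*(u^2 + 5*u + 4) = (u + 1)*(u + 4)*(u + 4)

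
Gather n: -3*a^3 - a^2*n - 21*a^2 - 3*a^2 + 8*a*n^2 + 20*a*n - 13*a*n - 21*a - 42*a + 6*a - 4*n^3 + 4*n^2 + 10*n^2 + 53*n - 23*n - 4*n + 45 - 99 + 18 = -3*a^3 - 24*a^2 - 57*a - 4*n^3 + n^2*(8*a + 14) + n*(-a^2 + 7*a + 26) - 36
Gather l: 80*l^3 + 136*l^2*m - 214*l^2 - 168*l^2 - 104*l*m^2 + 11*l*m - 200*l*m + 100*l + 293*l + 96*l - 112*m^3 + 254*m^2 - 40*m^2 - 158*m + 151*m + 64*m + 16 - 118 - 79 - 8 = 80*l^3 + l^2*(136*m - 382) + l*(-104*m^2 - 189*m + 489) - 112*m^3 + 214*m^2 + 57*m - 189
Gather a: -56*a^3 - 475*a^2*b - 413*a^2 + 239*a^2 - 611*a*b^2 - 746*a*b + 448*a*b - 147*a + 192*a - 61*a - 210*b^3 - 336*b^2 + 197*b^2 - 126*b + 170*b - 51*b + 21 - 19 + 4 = -56*a^3 + a^2*(-475*b - 174) + a*(-611*b^2 - 298*b - 16) - 210*b^3 - 139*b^2 - 7*b + 6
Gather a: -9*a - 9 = -9*a - 9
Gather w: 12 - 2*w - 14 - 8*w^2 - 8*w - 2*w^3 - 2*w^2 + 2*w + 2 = -2*w^3 - 10*w^2 - 8*w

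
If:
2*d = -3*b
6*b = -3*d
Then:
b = 0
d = 0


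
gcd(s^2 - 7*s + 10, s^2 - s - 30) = 1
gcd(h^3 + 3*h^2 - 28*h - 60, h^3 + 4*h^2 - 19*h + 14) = 1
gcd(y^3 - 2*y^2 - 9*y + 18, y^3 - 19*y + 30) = y^2 - 5*y + 6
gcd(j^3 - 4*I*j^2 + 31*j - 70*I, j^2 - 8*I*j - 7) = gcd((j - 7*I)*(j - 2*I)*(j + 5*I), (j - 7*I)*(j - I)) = j - 7*I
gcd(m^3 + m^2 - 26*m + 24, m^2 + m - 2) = m - 1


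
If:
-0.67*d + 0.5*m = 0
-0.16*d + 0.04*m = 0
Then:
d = 0.00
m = 0.00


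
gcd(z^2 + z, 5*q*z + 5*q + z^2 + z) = z + 1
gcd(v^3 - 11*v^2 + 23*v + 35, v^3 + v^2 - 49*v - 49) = v^2 - 6*v - 7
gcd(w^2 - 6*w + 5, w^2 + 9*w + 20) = 1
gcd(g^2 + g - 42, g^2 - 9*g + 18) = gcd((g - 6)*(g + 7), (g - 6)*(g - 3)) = g - 6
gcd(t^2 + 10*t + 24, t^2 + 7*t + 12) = t + 4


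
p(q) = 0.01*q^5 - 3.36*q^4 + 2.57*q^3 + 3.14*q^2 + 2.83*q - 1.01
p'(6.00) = -2520.17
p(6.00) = -3592.67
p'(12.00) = -20999.09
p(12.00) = -62258.57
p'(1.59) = -21.40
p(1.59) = 0.39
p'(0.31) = 5.12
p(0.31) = 0.21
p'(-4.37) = 1262.47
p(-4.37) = -1409.19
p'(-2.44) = 230.42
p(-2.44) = -146.52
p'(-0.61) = 4.93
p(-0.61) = -2.62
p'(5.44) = -1854.75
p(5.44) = -2373.93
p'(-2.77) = 333.19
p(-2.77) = -238.82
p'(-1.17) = 27.66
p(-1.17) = -10.46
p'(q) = 0.05*q^4 - 13.44*q^3 + 7.71*q^2 + 6.28*q + 2.83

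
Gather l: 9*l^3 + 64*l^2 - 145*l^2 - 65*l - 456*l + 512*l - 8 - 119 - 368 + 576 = 9*l^3 - 81*l^2 - 9*l + 81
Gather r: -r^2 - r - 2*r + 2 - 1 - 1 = -r^2 - 3*r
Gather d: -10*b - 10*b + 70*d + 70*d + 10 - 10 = -20*b + 140*d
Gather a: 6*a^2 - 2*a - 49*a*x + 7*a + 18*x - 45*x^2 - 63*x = 6*a^2 + a*(5 - 49*x) - 45*x^2 - 45*x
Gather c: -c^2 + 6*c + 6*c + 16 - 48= -c^2 + 12*c - 32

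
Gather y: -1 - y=-y - 1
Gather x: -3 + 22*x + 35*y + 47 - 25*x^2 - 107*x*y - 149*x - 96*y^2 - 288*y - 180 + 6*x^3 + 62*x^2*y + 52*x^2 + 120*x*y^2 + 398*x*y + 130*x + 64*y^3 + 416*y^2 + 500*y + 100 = 6*x^3 + x^2*(62*y + 27) + x*(120*y^2 + 291*y + 3) + 64*y^3 + 320*y^2 + 247*y - 36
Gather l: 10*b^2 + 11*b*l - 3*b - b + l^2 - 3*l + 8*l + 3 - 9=10*b^2 - 4*b + l^2 + l*(11*b + 5) - 6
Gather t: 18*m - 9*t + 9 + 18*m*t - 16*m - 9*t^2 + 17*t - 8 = 2*m - 9*t^2 + t*(18*m + 8) + 1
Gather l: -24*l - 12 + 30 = 18 - 24*l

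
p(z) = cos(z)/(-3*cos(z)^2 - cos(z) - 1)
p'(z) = (-6*sin(z)*cos(z) - sin(z))*cos(z)/(-3*cos(z)^2 - cos(z) - 1)^2 - sin(z)/(-3*cos(z)^2 - cos(z) - 1)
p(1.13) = -0.22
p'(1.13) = 0.11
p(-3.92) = 0.39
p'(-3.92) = -0.11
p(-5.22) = -0.22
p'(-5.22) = 0.05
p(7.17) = -0.22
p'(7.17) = -0.02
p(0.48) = -0.21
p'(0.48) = -0.03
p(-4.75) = -0.04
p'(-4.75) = 0.92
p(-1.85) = 0.29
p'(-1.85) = -0.82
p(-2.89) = 0.34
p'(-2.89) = 0.06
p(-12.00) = -0.21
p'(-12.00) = -0.04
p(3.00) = 0.34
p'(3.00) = -0.03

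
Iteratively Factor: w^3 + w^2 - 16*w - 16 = (w + 1)*(w^2 - 16) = (w + 1)*(w + 4)*(w - 4)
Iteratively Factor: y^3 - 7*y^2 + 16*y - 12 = (y - 3)*(y^2 - 4*y + 4) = (y - 3)*(y - 2)*(y - 2)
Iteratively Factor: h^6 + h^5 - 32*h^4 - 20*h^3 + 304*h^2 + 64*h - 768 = (h - 3)*(h^5 + 4*h^4 - 20*h^3 - 80*h^2 + 64*h + 256) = (h - 3)*(h - 2)*(h^4 + 6*h^3 - 8*h^2 - 96*h - 128) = (h - 4)*(h - 3)*(h - 2)*(h^3 + 10*h^2 + 32*h + 32) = (h - 4)*(h - 3)*(h - 2)*(h + 2)*(h^2 + 8*h + 16) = (h - 4)*(h - 3)*(h - 2)*(h + 2)*(h + 4)*(h + 4)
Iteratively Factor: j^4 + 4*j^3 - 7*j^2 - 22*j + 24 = (j - 2)*(j^3 + 6*j^2 + 5*j - 12) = (j - 2)*(j - 1)*(j^2 + 7*j + 12) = (j - 2)*(j - 1)*(j + 3)*(j + 4)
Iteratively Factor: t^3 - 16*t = (t)*(t^2 - 16) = t*(t - 4)*(t + 4)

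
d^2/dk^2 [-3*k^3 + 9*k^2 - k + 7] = 18 - 18*k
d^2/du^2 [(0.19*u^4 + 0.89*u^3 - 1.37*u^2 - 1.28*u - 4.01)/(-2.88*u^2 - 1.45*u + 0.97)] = (-3.151872*u^6 - 4.76064000000002*u^5 + 0.787853999999982*u^4 + 5.35212600000003*u^3 + 227.892114*u^2 + 116.905002*u + 45.445428)/(23.887872*u^6 + 36.08064*u^5 - 5.971104*u^4 - 21.255695*u^3 + 2.011101*u^2 + 4.092915*u - 0.912673)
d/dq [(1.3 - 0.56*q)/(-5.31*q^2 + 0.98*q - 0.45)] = (-2.9736*q^2 + 13.806*q - 1.022)/(28.1961*q^4 - 10.4076*q^3 + 5.7394*q^2 - 0.882*q + 0.2025)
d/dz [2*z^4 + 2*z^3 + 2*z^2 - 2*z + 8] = 8*z^3 + 6*z^2 + 4*z - 2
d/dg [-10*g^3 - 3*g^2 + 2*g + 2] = -30*g^2 - 6*g + 2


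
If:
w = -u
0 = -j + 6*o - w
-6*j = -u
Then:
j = -w/6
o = 5*w/36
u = -w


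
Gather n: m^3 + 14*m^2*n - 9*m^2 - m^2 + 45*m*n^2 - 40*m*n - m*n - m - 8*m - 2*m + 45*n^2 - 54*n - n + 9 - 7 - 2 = m^3 - 10*m^2 - 11*m + n^2*(45*m + 45) + n*(14*m^2 - 41*m - 55)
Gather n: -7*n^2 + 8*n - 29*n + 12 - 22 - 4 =-7*n^2 - 21*n - 14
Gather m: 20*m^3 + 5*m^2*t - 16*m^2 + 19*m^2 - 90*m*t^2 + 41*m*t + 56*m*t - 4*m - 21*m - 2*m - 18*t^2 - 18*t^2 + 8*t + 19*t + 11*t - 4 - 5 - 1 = 20*m^3 + m^2*(5*t + 3) + m*(-90*t^2 + 97*t - 27) - 36*t^2 + 38*t - 10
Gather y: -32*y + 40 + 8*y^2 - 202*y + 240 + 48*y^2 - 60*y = 56*y^2 - 294*y + 280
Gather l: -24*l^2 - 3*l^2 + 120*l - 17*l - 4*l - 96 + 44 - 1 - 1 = -27*l^2 + 99*l - 54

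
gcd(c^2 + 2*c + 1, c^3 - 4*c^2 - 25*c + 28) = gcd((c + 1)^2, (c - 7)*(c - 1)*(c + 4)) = 1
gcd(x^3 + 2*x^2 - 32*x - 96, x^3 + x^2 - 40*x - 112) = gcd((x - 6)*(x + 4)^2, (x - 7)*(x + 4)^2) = x^2 + 8*x + 16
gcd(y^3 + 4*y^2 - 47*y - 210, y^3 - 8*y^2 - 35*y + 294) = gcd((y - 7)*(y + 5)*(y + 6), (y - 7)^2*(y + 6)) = y^2 - y - 42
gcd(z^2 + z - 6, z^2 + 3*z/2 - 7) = z - 2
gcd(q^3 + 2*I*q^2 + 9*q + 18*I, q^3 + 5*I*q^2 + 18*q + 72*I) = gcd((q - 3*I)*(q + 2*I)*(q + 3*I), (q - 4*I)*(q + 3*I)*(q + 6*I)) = q + 3*I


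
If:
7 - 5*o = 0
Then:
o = 7/5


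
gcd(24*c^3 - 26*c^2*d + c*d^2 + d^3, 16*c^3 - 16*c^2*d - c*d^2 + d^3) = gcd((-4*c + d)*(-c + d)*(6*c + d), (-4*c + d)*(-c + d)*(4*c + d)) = 4*c^2 - 5*c*d + d^2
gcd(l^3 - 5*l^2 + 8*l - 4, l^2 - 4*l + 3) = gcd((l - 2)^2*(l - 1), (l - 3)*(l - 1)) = l - 1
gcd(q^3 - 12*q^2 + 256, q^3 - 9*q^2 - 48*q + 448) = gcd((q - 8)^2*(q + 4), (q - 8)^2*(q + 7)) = q^2 - 16*q + 64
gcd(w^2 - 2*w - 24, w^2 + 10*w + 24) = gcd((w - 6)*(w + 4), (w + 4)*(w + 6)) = w + 4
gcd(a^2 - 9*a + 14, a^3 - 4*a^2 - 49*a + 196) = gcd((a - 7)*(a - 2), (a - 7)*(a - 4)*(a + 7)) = a - 7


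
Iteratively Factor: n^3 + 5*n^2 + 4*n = (n)*(n^2 + 5*n + 4) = n*(n + 1)*(n + 4)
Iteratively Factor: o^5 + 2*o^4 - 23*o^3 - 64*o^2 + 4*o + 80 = (o - 1)*(o^4 + 3*o^3 - 20*o^2 - 84*o - 80) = (o - 1)*(o + 2)*(o^3 + o^2 - 22*o - 40) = (o - 1)*(o + 2)^2*(o^2 - o - 20) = (o - 5)*(o - 1)*(o + 2)^2*(o + 4)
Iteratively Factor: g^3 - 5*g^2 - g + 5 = (g - 1)*(g^2 - 4*g - 5) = (g - 5)*(g - 1)*(g + 1)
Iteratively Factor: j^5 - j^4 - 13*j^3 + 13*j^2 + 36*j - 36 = (j - 1)*(j^4 - 13*j^2 + 36) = (j - 1)*(j + 3)*(j^3 - 3*j^2 - 4*j + 12) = (j - 2)*(j - 1)*(j + 3)*(j^2 - j - 6) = (j - 2)*(j - 1)*(j + 2)*(j + 3)*(j - 3)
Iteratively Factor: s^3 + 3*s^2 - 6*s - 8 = (s + 1)*(s^2 + 2*s - 8) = (s - 2)*(s + 1)*(s + 4)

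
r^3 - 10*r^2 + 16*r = r*(r - 8)*(r - 2)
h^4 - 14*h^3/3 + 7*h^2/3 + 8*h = h*(h - 3)*(h - 8/3)*(h + 1)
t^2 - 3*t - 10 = (t - 5)*(t + 2)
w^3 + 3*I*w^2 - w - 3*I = (w - 1)*(w + 1)*(w + 3*I)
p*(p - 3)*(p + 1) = p^3 - 2*p^2 - 3*p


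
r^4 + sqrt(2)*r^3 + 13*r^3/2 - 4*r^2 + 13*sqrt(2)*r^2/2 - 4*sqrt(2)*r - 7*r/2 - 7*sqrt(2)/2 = (r - 1)*(r + 1/2)*(r + 7)*(r + sqrt(2))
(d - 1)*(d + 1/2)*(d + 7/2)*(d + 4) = d^4 + 7*d^3 + 39*d^2/4 - 43*d/4 - 7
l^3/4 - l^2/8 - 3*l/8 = l*(l/4 + 1/4)*(l - 3/2)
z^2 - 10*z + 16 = (z - 8)*(z - 2)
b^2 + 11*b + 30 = (b + 5)*(b + 6)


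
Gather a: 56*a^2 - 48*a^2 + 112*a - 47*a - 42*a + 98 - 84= 8*a^2 + 23*a + 14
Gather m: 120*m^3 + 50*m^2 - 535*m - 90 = 120*m^3 + 50*m^2 - 535*m - 90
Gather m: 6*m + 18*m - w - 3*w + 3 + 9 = 24*m - 4*w + 12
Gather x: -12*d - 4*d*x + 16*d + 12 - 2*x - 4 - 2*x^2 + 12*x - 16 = 4*d - 2*x^2 + x*(10 - 4*d) - 8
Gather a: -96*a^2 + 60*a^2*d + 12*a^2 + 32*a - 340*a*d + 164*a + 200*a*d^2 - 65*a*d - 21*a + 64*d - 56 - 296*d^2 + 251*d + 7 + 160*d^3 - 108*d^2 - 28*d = a^2*(60*d - 84) + a*(200*d^2 - 405*d + 175) + 160*d^3 - 404*d^2 + 287*d - 49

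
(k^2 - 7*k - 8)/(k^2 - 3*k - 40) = (k + 1)/(k + 5)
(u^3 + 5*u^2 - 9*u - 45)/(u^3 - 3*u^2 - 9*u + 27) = (u + 5)/(u - 3)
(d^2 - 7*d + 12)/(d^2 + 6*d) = (d^2 - 7*d + 12)/(d*(d + 6))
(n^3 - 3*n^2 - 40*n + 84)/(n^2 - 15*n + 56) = (n^2 + 4*n - 12)/(n - 8)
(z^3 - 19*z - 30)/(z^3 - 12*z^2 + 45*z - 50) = (z^2 + 5*z + 6)/(z^2 - 7*z + 10)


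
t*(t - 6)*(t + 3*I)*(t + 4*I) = t^4 - 6*t^3 + 7*I*t^3 - 12*t^2 - 42*I*t^2 + 72*t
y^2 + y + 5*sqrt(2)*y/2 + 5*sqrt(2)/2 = (y + 1)*(y + 5*sqrt(2)/2)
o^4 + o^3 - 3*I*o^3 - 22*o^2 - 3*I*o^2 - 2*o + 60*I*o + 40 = (o - 4)*(o + 5)*(o - 2*I)*(o - I)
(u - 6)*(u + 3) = u^2 - 3*u - 18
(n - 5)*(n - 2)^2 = n^3 - 9*n^2 + 24*n - 20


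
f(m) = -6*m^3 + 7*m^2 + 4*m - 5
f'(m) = -18*m^2 + 14*m + 4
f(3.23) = -121.24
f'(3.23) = -138.57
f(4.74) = -467.75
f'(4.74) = -334.06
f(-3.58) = 345.69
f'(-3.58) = -276.82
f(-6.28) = 1731.99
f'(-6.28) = -793.81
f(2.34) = -34.19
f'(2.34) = -61.80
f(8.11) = -2712.63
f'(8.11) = -1066.36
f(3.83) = -224.09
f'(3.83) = -206.42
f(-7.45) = 2834.68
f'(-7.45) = -1099.34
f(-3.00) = 208.00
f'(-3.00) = -200.00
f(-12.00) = 11323.00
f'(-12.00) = -2756.00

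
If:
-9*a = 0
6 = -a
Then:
No Solution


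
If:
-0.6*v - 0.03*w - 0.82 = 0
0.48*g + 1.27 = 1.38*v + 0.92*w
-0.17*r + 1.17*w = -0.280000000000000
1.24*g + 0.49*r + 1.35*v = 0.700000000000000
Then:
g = -3.39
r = 14.02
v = -1.46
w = 1.80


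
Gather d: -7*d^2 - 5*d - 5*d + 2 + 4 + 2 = -7*d^2 - 10*d + 8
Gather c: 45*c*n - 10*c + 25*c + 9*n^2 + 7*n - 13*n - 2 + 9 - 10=c*(45*n + 15) + 9*n^2 - 6*n - 3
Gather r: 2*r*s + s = 2*r*s + s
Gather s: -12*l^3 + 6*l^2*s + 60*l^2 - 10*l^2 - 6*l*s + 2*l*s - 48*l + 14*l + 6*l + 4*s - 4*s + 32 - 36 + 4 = -12*l^3 + 50*l^2 - 28*l + s*(6*l^2 - 4*l)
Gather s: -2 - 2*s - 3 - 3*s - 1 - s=-6*s - 6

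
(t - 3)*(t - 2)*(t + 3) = t^3 - 2*t^2 - 9*t + 18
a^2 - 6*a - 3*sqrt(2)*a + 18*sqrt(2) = (a - 6)*(a - 3*sqrt(2))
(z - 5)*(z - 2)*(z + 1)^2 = z^4 - 5*z^3 - 3*z^2 + 13*z + 10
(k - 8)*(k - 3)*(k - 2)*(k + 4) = k^4 - 9*k^3 - 6*k^2 + 136*k - 192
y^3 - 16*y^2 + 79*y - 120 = (y - 8)*(y - 5)*(y - 3)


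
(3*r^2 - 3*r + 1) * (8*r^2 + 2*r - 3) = 24*r^4 - 18*r^3 - 7*r^2 + 11*r - 3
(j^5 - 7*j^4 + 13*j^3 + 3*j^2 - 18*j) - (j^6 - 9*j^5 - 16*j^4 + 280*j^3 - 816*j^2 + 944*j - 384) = -j^6 + 10*j^5 + 9*j^4 - 267*j^3 + 819*j^2 - 962*j + 384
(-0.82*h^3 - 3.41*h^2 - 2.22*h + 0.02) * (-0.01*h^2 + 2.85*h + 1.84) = 0.0082*h^5 - 2.3029*h^4 - 11.2051*h^3 - 12.6016*h^2 - 4.0278*h + 0.0368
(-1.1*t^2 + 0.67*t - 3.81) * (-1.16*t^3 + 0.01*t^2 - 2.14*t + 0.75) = 1.276*t^5 - 0.7882*t^4 + 6.7803*t^3 - 2.2969*t^2 + 8.6559*t - 2.8575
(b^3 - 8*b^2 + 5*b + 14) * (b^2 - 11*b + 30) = b^5 - 19*b^4 + 123*b^3 - 281*b^2 - 4*b + 420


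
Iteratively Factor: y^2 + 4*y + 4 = (y + 2)*(y + 2)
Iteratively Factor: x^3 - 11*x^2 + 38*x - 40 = (x - 4)*(x^2 - 7*x + 10) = (x - 5)*(x - 4)*(x - 2)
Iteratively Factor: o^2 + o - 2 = (o - 1)*(o + 2)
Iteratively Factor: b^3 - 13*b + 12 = (b - 3)*(b^2 + 3*b - 4) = (b - 3)*(b + 4)*(b - 1)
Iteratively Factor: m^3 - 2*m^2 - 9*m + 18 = (m + 3)*(m^2 - 5*m + 6) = (m - 2)*(m + 3)*(m - 3)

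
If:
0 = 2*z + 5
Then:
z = -5/2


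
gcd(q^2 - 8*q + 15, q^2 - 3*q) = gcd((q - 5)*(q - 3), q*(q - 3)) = q - 3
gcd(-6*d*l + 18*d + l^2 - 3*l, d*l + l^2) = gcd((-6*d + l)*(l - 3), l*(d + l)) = 1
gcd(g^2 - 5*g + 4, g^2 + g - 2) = g - 1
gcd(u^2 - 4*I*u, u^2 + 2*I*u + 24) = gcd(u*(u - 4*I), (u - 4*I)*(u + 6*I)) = u - 4*I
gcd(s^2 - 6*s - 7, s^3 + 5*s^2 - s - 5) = s + 1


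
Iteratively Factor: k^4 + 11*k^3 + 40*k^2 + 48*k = (k)*(k^3 + 11*k^2 + 40*k + 48) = k*(k + 4)*(k^2 + 7*k + 12) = k*(k + 3)*(k + 4)*(k + 4)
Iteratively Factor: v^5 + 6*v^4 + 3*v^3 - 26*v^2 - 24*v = (v)*(v^4 + 6*v^3 + 3*v^2 - 26*v - 24) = v*(v - 2)*(v^3 + 8*v^2 + 19*v + 12) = v*(v - 2)*(v + 4)*(v^2 + 4*v + 3) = v*(v - 2)*(v + 3)*(v + 4)*(v + 1)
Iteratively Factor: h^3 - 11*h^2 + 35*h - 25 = (h - 5)*(h^2 - 6*h + 5) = (h - 5)*(h - 1)*(h - 5)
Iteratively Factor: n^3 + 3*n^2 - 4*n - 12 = (n - 2)*(n^2 + 5*n + 6) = (n - 2)*(n + 2)*(n + 3)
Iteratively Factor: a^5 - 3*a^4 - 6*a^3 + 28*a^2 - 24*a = (a - 2)*(a^4 - a^3 - 8*a^2 + 12*a) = a*(a - 2)*(a^3 - a^2 - 8*a + 12) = a*(a - 2)*(a + 3)*(a^2 - 4*a + 4) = a*(a - 2)^2*(a + 3)*(a - 2)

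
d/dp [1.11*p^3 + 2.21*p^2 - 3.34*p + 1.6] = 3.33*p^2 + 4.42*p - 3.34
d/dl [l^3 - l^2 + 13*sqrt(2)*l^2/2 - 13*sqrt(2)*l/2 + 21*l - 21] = 3*l^2 - 2*l + 13*sqrt(2)*l - 13*sqrt(2)/2 + 21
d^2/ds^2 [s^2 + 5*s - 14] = 2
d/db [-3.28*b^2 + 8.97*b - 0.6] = 8.97 - 6.56*b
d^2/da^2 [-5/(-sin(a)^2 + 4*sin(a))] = 10*(-2*sin(a) + 6 - 5/sin(a) - 12/sin(a)^2 + 16/sin(a)^3)/(sin(a) - 4)^3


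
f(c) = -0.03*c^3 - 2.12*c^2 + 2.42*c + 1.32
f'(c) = -0.09*c^2 - 4.24*c + 2.42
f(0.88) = 1.79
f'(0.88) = -1.38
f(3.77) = -21.30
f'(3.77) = -14.84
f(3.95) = -24.05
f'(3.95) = -15.73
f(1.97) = -2.37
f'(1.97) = -6.28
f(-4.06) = -41.44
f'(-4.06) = 18.15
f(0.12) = 1.58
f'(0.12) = 1.91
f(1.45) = 0.28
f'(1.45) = -3.92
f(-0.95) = -2.87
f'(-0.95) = 6.37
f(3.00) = -11.31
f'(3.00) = -11.11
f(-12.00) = -281.16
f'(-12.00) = 40.34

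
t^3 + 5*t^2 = t^2*(t + 5)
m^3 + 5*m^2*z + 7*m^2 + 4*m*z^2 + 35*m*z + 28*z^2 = (m + 7)*(m + z)*(m + 4*z)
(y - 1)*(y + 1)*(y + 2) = y^3 + 2*y^2 - y - 2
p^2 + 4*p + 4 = (p + 2)^2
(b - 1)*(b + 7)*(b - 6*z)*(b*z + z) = b^4*z - 6*b^3*z^2 + 7*b^3*z - 42*b^2*z^2 - b^2*z + 6*b*z^2 - 7*b*z + 42*z^2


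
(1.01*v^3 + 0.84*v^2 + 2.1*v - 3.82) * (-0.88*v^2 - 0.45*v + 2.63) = -0.8888*v^5 - 1.1937*v^4 + 0.4303*v^3 + 4.6258*v^2 + 7.242*v - 10.0466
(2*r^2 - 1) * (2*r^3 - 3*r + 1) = 4*r^5 - 8*r^3 + 2*r^2 + 3*r - 1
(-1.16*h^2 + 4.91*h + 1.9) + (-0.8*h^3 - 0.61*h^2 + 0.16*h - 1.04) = -0.8*h^3 - 1.77*h^2 + 5.07*h + 0.86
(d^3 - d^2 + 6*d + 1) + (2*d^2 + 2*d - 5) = d^3 + d^2 + 8*d - 4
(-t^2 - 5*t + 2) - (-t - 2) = -t^2 - 4*t + 4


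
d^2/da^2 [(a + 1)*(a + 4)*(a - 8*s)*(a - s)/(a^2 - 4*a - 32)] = 2*(a^3 - 24*a^2 + 192*a + 72*s^2 - 648*s + 64)/(a^3 - 24*a^2 + 192*a - 512)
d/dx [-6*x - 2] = -6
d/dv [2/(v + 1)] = -2/(v + 1)^2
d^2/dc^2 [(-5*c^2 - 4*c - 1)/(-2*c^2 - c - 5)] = 12*(c^3 - 23*c^2 - 19*c + 16)/(8*c^6 + 12*c^5 + 66*c^4 + 61*c^3 + 165*c^2 + 75*c + 125)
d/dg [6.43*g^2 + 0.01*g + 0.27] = 12.86*g + 0.01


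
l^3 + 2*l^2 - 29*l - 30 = (l - 5)*(l + 1)*(l + 6)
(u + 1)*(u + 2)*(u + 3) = u^3 + 6*u^2 + 11*u + 6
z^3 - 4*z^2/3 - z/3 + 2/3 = (z - 1)^2*(z + 2/3)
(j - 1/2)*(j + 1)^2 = j^3 + 3*j^2/2 - 1/2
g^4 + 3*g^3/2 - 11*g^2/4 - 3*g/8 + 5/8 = (g - 1)*(g - 1/2)*(g + 1/2)*(g + 5/2)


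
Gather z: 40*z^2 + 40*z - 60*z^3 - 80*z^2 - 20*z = -60*z^3 - 40*z^2 + 20*z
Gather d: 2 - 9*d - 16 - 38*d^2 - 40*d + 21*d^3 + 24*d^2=21*d^3 - 14*d^2 - 49*d - 14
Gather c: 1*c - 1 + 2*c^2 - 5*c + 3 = 2*c^2 - 4*c + 2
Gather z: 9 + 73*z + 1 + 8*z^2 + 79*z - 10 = 8*z^2 + 152*z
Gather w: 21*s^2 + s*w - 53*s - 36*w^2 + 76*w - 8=21*s^2 - 53*s - 36*w^2 + w*(s + 76) - 8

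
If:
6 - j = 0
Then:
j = 6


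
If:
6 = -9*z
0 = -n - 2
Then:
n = -2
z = -2/3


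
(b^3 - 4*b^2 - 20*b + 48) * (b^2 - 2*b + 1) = b^5 - 6*b^4 - 11*b^3 + 84*b^2 - 116*b + 48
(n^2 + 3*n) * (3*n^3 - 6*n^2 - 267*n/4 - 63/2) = 3*n^5 + 3*n^4 - 339*n^3/4 - 927*n^2/4 - 189*n/2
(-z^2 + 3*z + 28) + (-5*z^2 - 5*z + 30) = -6*z^2 - 2*z + 58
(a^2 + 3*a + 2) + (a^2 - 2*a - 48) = 2*a^2 + a - 46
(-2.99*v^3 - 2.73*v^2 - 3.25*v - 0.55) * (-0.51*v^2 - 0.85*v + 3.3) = 1.5249*v^5 + 3.9338*v^4 - 5.889*v^3 - 5.966*v^2 - 10.2575*v - 1.815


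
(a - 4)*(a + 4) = a^2 - 16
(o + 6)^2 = o^2 + 12*o + 36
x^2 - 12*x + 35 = (x - 7)*(x - 5)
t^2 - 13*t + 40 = (t - 8)*(t - 5)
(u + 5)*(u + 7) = u^2 + 12*u + 35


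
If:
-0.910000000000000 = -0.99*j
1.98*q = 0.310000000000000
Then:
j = 0.92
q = 0.16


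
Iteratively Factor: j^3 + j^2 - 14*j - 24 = (j + 2)*(j^2 - j - 12) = (j + 2)*(j + 3)*(j - 4)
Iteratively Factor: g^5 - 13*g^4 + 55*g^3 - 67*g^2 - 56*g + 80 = (g - 5)*(g^4 - 8*g^3 + 15*g^2 + 8*g - 16) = (g - 5)*(g + 1)*(g^3 - 9*g^2 + 24*g - 16) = (g - 5)*(g - 4)*(g + 1)*(g^2 - 5*g + 4) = (g - 5)*(g - 4)^2*(g + 1)*(g - 1)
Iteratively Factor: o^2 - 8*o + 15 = (o - 3)*(o - 5)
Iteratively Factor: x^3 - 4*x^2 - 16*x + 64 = (x - 4)*(x^2 - 16) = (x - 4)^2*(x + 4)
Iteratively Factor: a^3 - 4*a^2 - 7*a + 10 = (a + 2)*(a^2 - 6*a + 5) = (a - 5)*(a + 2)*(a - 1)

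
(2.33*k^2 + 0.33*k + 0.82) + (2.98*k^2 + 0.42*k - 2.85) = 5.31*k^2 + 0.75*k - 2.03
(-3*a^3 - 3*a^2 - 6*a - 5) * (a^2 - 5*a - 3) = -3*a^5 + 12*a^4 + 18*a^3 + 34*a^2 + 43*a + 15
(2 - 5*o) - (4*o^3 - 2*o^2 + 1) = -4*o^3 + 2*o^2 - 5*o + 1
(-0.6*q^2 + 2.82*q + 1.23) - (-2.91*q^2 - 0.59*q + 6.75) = 2.31*q^2 + 3.41*q - 5.52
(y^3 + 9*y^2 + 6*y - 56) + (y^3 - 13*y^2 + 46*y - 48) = 2*y^3 - 4*y^2 + 52*y - 104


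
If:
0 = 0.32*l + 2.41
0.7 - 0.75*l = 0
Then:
No Solution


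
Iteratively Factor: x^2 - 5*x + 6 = (x - 3)*(x - 2)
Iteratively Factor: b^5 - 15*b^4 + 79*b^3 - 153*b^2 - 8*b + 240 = (b - 5)*(b^4 - 10*b^3 + 29*b^2 - 8*b - 48) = (b - 5)*(b - 4)*(b^3 - 6*b^2 + 5*b + 12) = (b - 5)*(b - 4)*(b + 1)*(b^2 - 7*b + 12) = (b - 5)*(b - 4)^2*(b + 1)*(b - 3)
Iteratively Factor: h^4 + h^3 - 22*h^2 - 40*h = (h + 2)*(h^3 - h^2 - 20*h) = h*(h + 2)*(h^2 - h - 20) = h*(h + 2)*(h + 4)*(h - 5)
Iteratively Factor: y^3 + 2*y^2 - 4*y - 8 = (y - 2)*(y^2 + 4*y + 4) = (y - 2)*(y + 2)*(y + 2)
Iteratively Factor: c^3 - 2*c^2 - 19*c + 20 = (c + 4)*(c^2 - 6*c + 5) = (c - 1)*(c + 4)*(c - 5)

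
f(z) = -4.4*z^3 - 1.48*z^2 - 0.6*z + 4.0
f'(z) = -13.2*z^2 - 2.96*z - 0.6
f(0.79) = 0.43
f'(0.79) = -11.18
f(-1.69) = 22.02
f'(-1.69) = -33.30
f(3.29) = -170.68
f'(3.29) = -153.22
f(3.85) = -271.34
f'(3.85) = -207.65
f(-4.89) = 486.04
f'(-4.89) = -301.77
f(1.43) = -12.75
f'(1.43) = -31.83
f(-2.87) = 97.55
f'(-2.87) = -100.83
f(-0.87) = 6.30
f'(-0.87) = -8.02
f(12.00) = -7819.52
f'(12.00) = -1936.92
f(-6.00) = 904.72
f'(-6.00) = -458.04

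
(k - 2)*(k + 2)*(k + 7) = k^3 + 7*k^2 - 4*k - 28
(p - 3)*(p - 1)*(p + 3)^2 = p^4 + 2*p^3 - 12*p^2 - 18*p + 27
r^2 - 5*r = r*(r - 5)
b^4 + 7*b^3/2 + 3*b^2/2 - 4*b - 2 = (b - 1)*(b + 1/2)*(b + 2)^2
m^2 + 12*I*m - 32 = (m + 4*I)*(m + 8*I)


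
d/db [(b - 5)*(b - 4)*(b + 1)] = 3*b^2 - 16*b + 11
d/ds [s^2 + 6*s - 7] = 2*s + 6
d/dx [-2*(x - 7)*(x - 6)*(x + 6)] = -6*x^2 + 28*x + 72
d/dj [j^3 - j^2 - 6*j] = 3*j^2 - 2*j - 6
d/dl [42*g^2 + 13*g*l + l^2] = 13*g + 2*l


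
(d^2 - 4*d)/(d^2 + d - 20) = d/(d + 5)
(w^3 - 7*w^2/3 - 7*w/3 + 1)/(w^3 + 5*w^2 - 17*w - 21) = (w - 1/3)/(w + 7)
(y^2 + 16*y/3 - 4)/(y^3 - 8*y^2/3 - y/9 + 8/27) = 9*(3*y^2 + 16*y - 12)/(27*y^3 - 72*y^2 - 3*y + 8)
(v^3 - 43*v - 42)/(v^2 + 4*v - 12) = (v^2 - 6*v - 7)/(v - 2)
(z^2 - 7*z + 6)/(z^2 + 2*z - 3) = (z - 6)/(z + 3)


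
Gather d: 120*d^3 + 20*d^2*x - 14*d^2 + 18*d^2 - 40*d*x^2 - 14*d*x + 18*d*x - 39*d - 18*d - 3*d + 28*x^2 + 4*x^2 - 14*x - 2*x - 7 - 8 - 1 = 120*d^3 + d^2*(20*x + 4) + d*(-40*x^2 + 4*x - 60) + 32*x^2 - 16*x - 16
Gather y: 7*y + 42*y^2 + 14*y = 42*y^2 + 21*y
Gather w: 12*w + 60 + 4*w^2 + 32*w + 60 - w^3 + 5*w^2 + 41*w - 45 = -w^3 + 9*w^2 + 85*w + 75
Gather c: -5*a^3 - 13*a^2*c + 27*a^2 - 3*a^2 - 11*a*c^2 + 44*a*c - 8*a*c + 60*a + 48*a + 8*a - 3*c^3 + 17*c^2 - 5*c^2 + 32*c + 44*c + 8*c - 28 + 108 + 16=-5*a^3 + 24*a^2 + 116*a - 3*c^3 + c^2*(12 - 11*a) + c*(-13*a^2 + 36*a + 84) + 96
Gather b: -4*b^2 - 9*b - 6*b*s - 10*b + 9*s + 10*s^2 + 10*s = -4*b^2 + b*(-6*s - 19) + 10*s^2 + 19*s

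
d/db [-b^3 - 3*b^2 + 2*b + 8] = -3*b^2 - 6*b + 2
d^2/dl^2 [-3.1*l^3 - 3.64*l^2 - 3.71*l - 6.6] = -18.6*l - 7.28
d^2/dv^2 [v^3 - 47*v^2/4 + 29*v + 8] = 6*v - 47/2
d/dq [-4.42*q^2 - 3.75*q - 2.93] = -8.84*q - 3.75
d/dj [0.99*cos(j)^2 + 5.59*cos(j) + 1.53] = -(1.98*cos(j) + 5.59)*sin(j)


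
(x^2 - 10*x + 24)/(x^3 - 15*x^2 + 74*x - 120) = 1/(x - 5)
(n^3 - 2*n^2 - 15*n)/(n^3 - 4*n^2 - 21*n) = (n - 5)/(n - 7)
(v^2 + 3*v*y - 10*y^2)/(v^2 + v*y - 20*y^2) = (-v + 2*y)/(-v + 4*y)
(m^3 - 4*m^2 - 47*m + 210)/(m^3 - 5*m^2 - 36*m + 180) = (m + 7)/(m + 6)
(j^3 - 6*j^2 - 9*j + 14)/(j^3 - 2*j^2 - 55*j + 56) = (j^2 - 5*j - 14)/(j^2 - j - 56)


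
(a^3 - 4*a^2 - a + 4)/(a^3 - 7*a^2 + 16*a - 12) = (a^3 - 4*a^2 - a + 4)/(a^3 - 7*a^2 + 16*a - 12)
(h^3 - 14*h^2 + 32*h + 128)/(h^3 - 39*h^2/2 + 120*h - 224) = 2*(h + 2)/(2*h - 7)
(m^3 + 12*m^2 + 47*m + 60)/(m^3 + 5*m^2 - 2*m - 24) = (m + 5)/(m - 2)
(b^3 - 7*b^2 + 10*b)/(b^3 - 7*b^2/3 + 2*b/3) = 3*(b - 5)/(3*b - 1)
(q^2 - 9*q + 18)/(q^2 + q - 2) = (q^2 - 9*q + 18)/(q^2 + q - 2)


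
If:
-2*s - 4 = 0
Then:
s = -2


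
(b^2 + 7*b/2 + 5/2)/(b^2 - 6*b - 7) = (b + 5/2)/(b - 7)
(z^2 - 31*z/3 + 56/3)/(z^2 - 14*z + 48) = (z - 7/3)/(z - 6)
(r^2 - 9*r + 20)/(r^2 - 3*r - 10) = (r - 4)/(r + 2)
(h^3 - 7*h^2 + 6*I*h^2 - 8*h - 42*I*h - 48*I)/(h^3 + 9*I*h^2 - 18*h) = (h^2 - 7*h - 8)/(h*(h + 3*I))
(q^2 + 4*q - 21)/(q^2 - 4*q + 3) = (q + 7)/(q - 1)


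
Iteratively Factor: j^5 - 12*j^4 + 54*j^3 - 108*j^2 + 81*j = (j)*(j^4 - 12*j^3 + 54*j^2 - 108*j + 81) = j*(j - 3)*(j^3 - 9*j^2 + 27*j - 27) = j*(j - 3)^2*(j^2 - 6*j + 9) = j*(j - 3)^3*(j - 3)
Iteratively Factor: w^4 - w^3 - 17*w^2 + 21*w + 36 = (w + 4)*(w^3 - 5*w^2 + 3*w + 9) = (w - 3)*(w + 4)*(w^2 - 2*w - 3) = (w - 3)^2*(w + 4)*(w + 1)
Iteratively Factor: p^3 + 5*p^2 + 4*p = (p + 1)*(p^2 + 4*p) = p*(p + 1)*(p + 4)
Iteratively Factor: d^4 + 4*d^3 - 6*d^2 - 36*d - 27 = (d + 3)*(d^3 + d^2 - 9*d - 9) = (d - 3)*(d + 3)*(d^2 + 4*d + 3) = (d - 3)*(d + 3)^2*(d + 1)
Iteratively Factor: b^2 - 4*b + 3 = (b - 1)*(b - 3)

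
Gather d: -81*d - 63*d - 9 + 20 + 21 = 32 - 144*d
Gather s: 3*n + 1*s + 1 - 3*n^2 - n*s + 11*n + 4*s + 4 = -3*n^2 + 14*n + s*(5 - n) + 5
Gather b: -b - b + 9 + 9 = 18 - 2*b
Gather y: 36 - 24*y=36 - 24*y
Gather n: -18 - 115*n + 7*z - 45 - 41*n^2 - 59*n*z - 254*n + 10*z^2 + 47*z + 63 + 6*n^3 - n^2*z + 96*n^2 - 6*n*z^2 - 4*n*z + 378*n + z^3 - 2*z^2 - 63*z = 6*n^3 + n^2*(55 - z) + n*(-6*z^2 - 63*z + 9) + z^3 + 8*z^2 - 9*z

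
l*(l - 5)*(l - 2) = l^3 - 7*l^2 + 10*l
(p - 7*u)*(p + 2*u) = p^2 - 5*p*u - 14*u^2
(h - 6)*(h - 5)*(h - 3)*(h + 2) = h^4 - 12*h^3 + 35*h^2 + 36*h - 180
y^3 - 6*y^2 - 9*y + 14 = (y - 7)*(y - 1)*(y + 2)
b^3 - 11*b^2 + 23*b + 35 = (b - 7)*(b - 5)*(b + 1)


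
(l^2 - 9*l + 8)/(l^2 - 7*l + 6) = (l - 8)/(l - 6)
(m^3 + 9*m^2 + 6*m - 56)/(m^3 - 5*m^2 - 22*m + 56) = (m + 7)/(m - 7)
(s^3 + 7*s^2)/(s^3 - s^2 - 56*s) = s/(s - 8)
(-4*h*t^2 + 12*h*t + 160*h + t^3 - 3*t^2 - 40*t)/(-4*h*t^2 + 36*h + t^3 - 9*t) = (t^2 - 3*t - 40)/(t^2 - 9)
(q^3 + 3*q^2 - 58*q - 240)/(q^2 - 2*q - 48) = q + 5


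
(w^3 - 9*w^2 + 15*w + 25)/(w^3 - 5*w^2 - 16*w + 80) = (w^2 - 4*w - 5)/(w^2 - 16)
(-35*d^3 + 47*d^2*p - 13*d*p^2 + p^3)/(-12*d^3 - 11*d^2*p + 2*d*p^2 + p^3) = (35*d^3 - 47*d^2*p + 13*d*p^2 - p^3)/(12*d^3 + 11*d^2*p - 2*d*p^2 - p^3)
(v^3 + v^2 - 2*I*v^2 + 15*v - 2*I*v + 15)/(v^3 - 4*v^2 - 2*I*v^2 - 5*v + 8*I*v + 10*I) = (v^2 - 2*I*v + 15)/(v^2 - v*(5 + 2*I) + 10*I)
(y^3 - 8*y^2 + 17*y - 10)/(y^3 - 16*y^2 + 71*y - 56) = (y^2 - 7*y + 10)/(y^2 - 15*y + 56)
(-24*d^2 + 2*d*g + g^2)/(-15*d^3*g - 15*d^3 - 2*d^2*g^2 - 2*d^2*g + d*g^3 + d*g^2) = (24*d^2 - 2*d*g - g^2)/(d*(15*d^2*g + 15*d^2 + 2*d*g^2 + 2*d*g - g^3 - g^2))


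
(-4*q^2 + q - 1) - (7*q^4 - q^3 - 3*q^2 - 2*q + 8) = -7*q^4 + q^3 - q^2 + 3*q - 9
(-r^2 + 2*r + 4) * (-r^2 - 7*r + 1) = r^4 + 5*r^3 - 19*r^2 - 26*r + 4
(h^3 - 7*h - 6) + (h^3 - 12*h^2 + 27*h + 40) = 2*h^3 - 12*h^2 + 20*h + 34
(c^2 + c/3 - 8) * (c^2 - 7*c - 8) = c^4 - 20*c^3/3 - 55*c^2/3 + 160*c/3 + 64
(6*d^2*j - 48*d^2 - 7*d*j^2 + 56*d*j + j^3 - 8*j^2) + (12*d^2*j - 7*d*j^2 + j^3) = 18*d^2*j - 48*d^2 - 14*d*j^2 + 56*d*j + 2*j^3 - 8*j^2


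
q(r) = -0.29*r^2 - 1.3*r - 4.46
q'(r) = -0.58*r - 1.3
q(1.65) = -7.39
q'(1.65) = -2.26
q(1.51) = -7.08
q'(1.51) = -2.18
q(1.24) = -6.52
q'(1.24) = -2.02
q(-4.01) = -3.91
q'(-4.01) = 1.03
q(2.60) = -9.80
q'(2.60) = -2.81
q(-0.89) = -3.53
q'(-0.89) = -0.78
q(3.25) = -11.75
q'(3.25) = -3.18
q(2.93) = -10.76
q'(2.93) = -3.00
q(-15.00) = -50.21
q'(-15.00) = 7.40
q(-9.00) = -16.25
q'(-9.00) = 3.92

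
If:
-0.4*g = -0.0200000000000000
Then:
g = 0.05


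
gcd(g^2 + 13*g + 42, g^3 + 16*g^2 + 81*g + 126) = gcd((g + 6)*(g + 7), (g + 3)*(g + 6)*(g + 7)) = g^2 + 13*g + 42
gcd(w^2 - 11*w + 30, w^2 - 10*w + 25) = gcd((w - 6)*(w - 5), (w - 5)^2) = w - 5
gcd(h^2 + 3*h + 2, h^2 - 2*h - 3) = h + 1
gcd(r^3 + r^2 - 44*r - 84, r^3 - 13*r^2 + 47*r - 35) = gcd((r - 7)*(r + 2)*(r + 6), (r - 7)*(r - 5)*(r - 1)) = r - 7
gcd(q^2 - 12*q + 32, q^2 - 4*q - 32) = q - 8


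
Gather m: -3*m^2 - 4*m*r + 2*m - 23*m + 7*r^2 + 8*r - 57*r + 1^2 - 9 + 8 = -3*m^2 + m*(-4*r - 21) + 7*r^2 - 49*r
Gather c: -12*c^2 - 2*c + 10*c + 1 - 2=-12*c^2 + 8*c - 1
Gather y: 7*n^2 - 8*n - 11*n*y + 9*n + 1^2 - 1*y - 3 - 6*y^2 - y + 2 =7*n^2 + n - 6*y^2 + y*(-11*n - 2)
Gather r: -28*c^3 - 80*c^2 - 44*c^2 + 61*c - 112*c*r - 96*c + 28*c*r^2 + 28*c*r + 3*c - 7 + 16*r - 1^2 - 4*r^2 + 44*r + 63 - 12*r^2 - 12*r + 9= -28*c^3 - 124*c^2 - 32*c + r^2*(28*c - 16) + r*(48 - 84*c) + 64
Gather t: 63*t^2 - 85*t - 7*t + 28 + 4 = 63*t^2 - 92*t + 32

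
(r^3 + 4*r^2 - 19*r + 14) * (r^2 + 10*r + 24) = r^5 + 14*r^4 + 45*r^3 - 80*r^2 - 316*r + 336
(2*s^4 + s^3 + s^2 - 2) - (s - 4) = 2*s^4 + s^3 + s^2 - s + 2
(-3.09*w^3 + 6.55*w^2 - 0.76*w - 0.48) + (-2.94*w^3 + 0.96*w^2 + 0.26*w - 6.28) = -6.03*w^3 + 7.51*w^2 - 0.5*w - 6.76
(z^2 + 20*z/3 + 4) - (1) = z^2 + 20*z/3 + 3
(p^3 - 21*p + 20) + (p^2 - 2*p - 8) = p^3 + p^2 - 23*p + 12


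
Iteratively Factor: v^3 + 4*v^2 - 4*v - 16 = (v + 4)*(v^2 - 4) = (v - 2)*(v + 4)*(v + 2)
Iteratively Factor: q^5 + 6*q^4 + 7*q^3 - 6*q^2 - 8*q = (q + 1)*(q^4 + 5*q^3 + 2*q^2 - 8*q) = (q - 1)*(q + 1)*(q^3 + 6*q^2 + 8*q) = (q - 1)*(q + 1)*(q + 2)*(q^2 + 4*q) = (q - 1)*(q + 1)*(q + 2)*(q + 4)*(q)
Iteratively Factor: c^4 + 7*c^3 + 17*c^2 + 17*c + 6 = (c + 3)*(c^3 + 4*c^2 + 5*c + 2) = (c + 1)*(c + 3)*(c^2 + 3*c + 2) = (c + 1)*(c + 2)*(c + 3)*(c + 1)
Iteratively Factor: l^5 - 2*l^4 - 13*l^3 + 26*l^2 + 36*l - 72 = (l - 3)*(l^4 + l^3 - 10*l^2 - 4*l + 24) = (l - 3)*(l + 2)*(l^3 - l^2 - 8*l + 12) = (l - 3)*(l + 2)*(l + 3)*(l^2 - 4*l + 4) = (l - 3)*(l - 2)*(l + 2)*(l + 3)*(l - 2)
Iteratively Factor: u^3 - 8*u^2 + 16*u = (u - 4)*(u^2 - 4*u) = (u - 4)^2*(u)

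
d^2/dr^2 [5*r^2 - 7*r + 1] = 10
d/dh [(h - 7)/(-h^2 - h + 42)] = (-h^2 - h + (h - 7)*(2*h + 1) + 42)/(h^2 + h - 42)^2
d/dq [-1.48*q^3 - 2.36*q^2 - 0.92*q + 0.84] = -4.44*q^2 - 4.72*q - 0.92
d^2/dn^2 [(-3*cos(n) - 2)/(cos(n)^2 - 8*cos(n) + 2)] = 2*(-27*(1 - cos(2*n))^2*cos(n) - 32*(1 - cos(2*n))^2 - 428*cos(n) - 424*cos(2*n) + 66*cos(3*n) + 6*cos(5*n) + 1080)/(16*cos(n) - cos(2*n) - 5)^3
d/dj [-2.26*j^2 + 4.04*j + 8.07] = 4.04 - 4.52*j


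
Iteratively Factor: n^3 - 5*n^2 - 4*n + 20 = (n - 5)*(n^2 - 4) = (n - 5)*(n + 2)*(n - 2)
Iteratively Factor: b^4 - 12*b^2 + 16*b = (b - 2)*(b^3 + 2*b^2 - 8*b) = (b - 2)*(b + 4)*(b^2 - 2*b) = (b - 2)^2*(b + 4)*(b)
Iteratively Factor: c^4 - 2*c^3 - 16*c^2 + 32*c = (c + 4)*(c^3 - 6*c^2 + 8*c) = c*(c + 4)*(c^2 - 6*c + 8) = c*(c - 4)*(c + 4)*(c - 2)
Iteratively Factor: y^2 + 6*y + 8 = (y + 4)*(y + 2)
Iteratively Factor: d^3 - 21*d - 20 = (d + 4)*(d^2 - 4*d - 5) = (d - 5)*(d + 4)*(d + 1)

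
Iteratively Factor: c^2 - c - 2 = (c - 2)*(c + 1)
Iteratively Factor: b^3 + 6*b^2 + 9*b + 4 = (b + 4)*(b^2 + 2*b + 1) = (b + 1)*(b + 4)*(b + 1)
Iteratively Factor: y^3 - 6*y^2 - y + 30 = (y - 5)*(y^2 - y - 6) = (y - 5)*(y - 3)*(y + 2)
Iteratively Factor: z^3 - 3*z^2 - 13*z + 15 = (z - 1)*(z^2 - 2*z - 15) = (z - 5)*(z - 1)*(z + 3)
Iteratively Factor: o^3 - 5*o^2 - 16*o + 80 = (o + 4)*(o^2 - 9*o + 20) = (o - 5)*(o + 4)*(o - 4)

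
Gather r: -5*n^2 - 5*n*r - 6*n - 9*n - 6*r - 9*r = -5*n^2 - 15*n + r*(-5*n - 15)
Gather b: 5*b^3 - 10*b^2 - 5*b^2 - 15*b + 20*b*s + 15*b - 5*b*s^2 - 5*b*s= 5*b^3 - 15*b^2 + b*(-5*s^2 + 15*s)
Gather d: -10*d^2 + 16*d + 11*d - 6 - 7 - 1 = -10*d^2 + 27*d - 14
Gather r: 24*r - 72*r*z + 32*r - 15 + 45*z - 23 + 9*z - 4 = r*(56 - 72*z) + 54*z - 42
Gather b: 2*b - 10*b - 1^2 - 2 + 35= 32 - 8*b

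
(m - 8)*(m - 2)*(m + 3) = m^3 - 7*m^2 - 14*m + 48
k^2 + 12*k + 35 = (k + 5)*(k + 7)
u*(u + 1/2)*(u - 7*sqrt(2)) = u^3 - 7*sqrt(2)*u^2 + u^2/2 - 7*sqrt(2)*u/2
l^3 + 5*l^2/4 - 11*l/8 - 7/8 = (l - 1)*(l + 1/2)*(l + 7/4)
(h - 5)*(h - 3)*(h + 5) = h^3 - 3*h^2 - 25*h + 75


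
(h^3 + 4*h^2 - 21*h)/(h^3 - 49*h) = (h - 3)/(h - 7)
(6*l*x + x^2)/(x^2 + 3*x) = (6*l + x)/(x + 3)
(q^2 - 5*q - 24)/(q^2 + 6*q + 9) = (q - 8)/(q + 3)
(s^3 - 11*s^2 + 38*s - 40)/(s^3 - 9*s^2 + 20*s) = (s - 2)/s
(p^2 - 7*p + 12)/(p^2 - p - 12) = (p - 3)/(p + 3)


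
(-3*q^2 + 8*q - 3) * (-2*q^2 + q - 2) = 6*q^4 - 19*q^3 + 20*q^2 - 19*q + 6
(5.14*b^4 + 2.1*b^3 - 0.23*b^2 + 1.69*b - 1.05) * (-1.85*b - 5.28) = -9.509*b^5 - 31.0242*b^4 - 10.6625*b^3 - 1.9121*b^2 - 6.9807*b + 5.544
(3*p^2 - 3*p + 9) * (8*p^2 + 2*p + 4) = 24*p^4 - 18*p^3 + 78*p^2 + 6*p + 36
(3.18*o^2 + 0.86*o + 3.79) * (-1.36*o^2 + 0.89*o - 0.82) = -4.3248*o^4 + 1.6606*o^3 - 6.9966*o^2 + 2.6679*o - 3.1078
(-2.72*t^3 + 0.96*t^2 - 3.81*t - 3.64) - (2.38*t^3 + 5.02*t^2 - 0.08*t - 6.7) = -5.1*t^3 - 4.06*t^2 - 3.73*t + 3.06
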